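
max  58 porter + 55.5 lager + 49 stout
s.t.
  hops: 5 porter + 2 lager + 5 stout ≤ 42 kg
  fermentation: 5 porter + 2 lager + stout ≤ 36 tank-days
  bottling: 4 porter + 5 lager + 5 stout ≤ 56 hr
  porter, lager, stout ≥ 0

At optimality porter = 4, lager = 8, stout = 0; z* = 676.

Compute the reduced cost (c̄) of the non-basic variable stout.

-2.5

Binding: fermentation and bottling. Non-binding: hops (6 unused).
By complementary slackness, y = 0 for the non-binding constraint.
The binding rows give the dual system: 5·y_fermentation + 4·y_bottling = 58 and 2·y_fermentation + 5·y_bottling = 55.5.
Solving: y_fermentation = 4, y_bottling = 9.5.
Reduced cost of stout: c₃ − yᵀa₃ = 49 − (4·1 + 9.5·5) = 49 − 51.5 = -2.5.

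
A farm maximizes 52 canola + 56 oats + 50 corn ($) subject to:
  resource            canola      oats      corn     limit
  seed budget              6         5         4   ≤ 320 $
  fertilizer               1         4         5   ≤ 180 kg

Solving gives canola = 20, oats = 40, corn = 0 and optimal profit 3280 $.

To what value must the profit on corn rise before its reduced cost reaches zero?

Check each constraint at x*: seed budget 320/320 (tight); fertilizer 180/180 (tight).
The binding rows give the dual system: 6·y_seed budget + 1·y_fertilizer = 52 and 5·y_seed budget + 4·y_fertilizer = 56.
Solving: y_seed budget = 8, y_fertilizer = 4.
corn enters the basis when its profit ≥ yᵀa₃ = 8·4 + 4·5 = 52.

52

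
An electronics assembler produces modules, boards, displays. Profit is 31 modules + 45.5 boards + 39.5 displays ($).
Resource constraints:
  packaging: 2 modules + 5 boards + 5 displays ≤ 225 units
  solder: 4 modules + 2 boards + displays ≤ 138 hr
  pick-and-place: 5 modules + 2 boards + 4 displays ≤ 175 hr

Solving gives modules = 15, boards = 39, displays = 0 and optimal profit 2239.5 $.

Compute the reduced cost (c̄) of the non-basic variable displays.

At the optimum: packaging uses 225 of 225 (binding); solder uses 138 of 138 (binding); pick-and-place uses 153 of 175 (slack = 22).
Slack constraints have shadow price 0 (complementary slackness).
The binding rows give the dual system: 2·y_packaging + 4·y_solder = 31 and 5·y_packaging + 2·y_solder = 45.5.
This yields shadow prices y_packaging = 7.5, y_solder = 4.
Reduced cost of displays: c₃ − yᵀa₃ = 39.5 − (7.5·5 + 4·1) = 39.5 − 41.5 = -2.

-2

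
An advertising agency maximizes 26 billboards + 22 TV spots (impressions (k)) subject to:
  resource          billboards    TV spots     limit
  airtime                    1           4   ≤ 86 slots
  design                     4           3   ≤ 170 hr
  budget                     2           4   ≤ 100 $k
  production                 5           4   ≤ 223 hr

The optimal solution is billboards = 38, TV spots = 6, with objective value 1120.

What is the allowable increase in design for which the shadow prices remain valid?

Binding constraints: design, budget. The basis is B = [[4,3],[2,4]] with det 10.
Per unit increase in design, x* moves by d = (0.4, -0.2).
The basis stays optimal until production becomes binding; allowable increase = 7.5 hr.

7.5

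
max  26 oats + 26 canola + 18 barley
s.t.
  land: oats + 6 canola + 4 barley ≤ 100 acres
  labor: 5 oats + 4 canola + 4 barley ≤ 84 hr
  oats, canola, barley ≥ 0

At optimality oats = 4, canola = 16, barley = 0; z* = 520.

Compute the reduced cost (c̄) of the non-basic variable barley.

-6

At the optimum: land uses 100 of 100 (binding); labor uses 84 of 84 (binding).
From A_Bᵀ y = c: 1·y_land + 5·y_labor = 26; 6·y_land + 4·y_labor = 26.
This yields shadow prices y_land = 1, y_labor = 5.
Reduced cost of barley: c₃ − yᵀa₃ = 18 − (1·4 + 5·4) = 18 − 24 = -6.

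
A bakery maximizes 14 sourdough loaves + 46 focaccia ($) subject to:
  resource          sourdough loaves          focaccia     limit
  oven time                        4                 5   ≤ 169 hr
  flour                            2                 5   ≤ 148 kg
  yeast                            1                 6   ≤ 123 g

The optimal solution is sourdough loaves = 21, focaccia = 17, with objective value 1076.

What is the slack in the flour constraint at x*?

21

flour used = 2·21 + 5·17 = 127; slack = 148 − 127 = 21.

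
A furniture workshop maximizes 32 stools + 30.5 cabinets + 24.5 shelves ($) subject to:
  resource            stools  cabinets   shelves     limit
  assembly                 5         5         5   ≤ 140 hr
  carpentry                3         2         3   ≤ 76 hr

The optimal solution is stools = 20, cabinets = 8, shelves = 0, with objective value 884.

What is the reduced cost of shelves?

Check each constraint at x*: assembly 140/140 (tight); carpentry 76/76 (tight).
The binding rows give the dual system: 5·y_assembly + 3·y_carpentry = 32 and 5·y_assembly + 2·y_carpentry = 30.5.
→ y_assembly = 5.5 and y_carpentry = 1.5.
Reduced cost of shelves: c₃ − yᵀa₃ = 24.5 − (5.5·5 + 1.5·3) = 24.5 − 32 = -7.5.

-7.5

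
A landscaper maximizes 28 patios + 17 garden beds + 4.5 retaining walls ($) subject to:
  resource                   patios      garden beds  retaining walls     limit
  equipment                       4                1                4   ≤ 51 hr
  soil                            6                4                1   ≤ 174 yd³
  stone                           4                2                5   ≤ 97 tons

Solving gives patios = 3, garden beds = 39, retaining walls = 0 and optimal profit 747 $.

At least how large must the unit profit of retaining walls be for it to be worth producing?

8

Check each constraint at x*: equipment 51/51 (tight); soil 174/174 (tight); stone 90/97 (slack 7).
Slack constraints have shadow price 0 (complementary slackness).
Dual feasibility on the basic columns requires 4·y_equipment + 6·y_soil = 28, 1·y_equipment + 4·y_soil = 17.
Solving: y_equipment = 1, y_soil = 4.
retaining walls enters the basis when its profit ≥ yᵀa₃ = 1·4 + 4·1 = 8.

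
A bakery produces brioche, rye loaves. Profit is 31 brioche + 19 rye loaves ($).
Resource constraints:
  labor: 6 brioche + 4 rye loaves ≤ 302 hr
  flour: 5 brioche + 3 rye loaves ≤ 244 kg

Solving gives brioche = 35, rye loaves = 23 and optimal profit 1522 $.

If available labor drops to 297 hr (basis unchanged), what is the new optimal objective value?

At the optimum: labor uses 302 of 302 (binding); flour uses 244 of 244 (binding).
Dual feasibility on the basic columns requires 6·y_labor + 5·y_flour = 31, 4·y_labor + 3·y_flour = 19.
→ y_labor = 1 and y_flour = 5.
Δz = y_labor·Δb = 1 × (-5) = -5, so new z* = 1522 − 5 = 1517.

1517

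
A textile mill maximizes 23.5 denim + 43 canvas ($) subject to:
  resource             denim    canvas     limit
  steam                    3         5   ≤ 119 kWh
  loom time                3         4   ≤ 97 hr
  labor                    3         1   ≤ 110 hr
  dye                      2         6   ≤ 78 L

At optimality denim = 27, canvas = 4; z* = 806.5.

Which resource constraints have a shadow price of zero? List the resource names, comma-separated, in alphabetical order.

steam: 101/119 (slack 18)
loom time: 97/97 (binding)
labor: 85/110 (slack 25)
dye: 78/78 (binding)
By complementary slackness, a constraint with positive slack has shadow price 0 → labor, steam.

labor, steam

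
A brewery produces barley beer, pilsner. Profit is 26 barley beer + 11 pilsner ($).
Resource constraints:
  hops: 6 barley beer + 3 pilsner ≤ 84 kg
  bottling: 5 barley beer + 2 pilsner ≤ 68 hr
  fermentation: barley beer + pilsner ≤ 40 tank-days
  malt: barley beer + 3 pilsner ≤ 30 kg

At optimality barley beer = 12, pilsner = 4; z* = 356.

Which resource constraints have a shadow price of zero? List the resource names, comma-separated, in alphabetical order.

hops: 84/84 (binding)
bottling: 68/68 (binding)
fermentation: 16/40 (slack 24)
malt: 24/30 (slack 6)
By complementary slackness, a constraint with positive slack has shadow price 0 → fermentation, malt.

fermentation, malt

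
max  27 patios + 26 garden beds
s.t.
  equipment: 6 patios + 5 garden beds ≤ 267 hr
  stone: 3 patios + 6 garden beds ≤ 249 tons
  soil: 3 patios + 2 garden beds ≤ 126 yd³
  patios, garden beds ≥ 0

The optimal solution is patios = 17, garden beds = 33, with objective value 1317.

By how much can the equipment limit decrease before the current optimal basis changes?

Binding constraints: equipment, stone. The basis is B = [[6,5],[3,6]] with det 21.
Per unit decrease in equipment, x* moves by d = (-0.2857, 0.1429).
The basis stays optimal until patios reaches 0; allowable decrease = 59.5 hr.

59.5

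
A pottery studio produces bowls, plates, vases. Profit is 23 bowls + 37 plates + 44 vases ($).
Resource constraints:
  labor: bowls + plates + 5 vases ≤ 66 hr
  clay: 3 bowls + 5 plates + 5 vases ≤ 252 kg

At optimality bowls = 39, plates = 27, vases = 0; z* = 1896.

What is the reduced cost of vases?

-1

Both labor and clay are binding at x*.
From A_Bᵀ y = c: 1·y_labor + 3·y_clay = 23; 1·y_labor + 5·y_clay = 37.
→ y_labor = 2 and y_clay = 7.
Reduced cost of vases: c₃ − yᵀa₃ = 44 − (2·5 + 7·5) = 44 − 45 = -1.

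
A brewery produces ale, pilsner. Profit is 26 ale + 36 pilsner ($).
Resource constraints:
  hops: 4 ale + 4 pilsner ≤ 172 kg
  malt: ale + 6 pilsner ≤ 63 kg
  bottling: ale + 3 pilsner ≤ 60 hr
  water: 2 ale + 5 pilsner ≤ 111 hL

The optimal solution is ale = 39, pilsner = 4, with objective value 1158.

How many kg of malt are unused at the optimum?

malt used = 1·39 + 6·4 = 63; slack = 63 − 63 = 0.

0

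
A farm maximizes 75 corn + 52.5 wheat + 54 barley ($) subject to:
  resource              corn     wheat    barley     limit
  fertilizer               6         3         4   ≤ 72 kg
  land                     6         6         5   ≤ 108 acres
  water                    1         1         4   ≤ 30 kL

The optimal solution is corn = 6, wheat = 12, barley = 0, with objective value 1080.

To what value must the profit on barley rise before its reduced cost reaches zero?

Binding: fertilizer and land. Non-binding: water (12 unused).
Since water is not tight, its dual is 0.
The binding rows give the dual system: 6·y_fertilizer + 6·y_land = 75 and 3·y_fertilizer + 6·y_land = 52.5.
This yields shadow prices y_fertilizer = 7.5, y_land = 5.
barley enters the basis when its profit ≥ yᵀa₃ = 7.5·4 + 5·5 = 55.

55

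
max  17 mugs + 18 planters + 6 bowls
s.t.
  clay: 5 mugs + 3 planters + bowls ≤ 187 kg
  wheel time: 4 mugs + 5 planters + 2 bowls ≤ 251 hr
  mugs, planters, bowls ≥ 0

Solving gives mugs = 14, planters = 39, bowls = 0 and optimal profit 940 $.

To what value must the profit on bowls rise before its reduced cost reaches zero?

7

At the optimum: clay uses 187 of 187 (binding); wheel time uses 251 of 251 (binding).
From A_Bᵀ y = c: 5·y_clay + 4·y_wheel time = 17; 3·y_clay + 5·y_wheel time = 18.
→ y_clay = 1 and y_wheel time = 3.
bowls enters the basis when its profit ≥ yᵀa₃ = 1·1 + 3·2 = 7.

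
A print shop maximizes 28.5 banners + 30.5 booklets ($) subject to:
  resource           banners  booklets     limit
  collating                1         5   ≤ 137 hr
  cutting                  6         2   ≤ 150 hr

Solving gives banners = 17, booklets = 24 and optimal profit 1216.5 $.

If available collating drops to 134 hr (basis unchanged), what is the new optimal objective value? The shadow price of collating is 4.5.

Δb = -3, so new z* = 1216.5 + (4.5)·(-3) = 1216.5 − 13.5 = 1203.

1203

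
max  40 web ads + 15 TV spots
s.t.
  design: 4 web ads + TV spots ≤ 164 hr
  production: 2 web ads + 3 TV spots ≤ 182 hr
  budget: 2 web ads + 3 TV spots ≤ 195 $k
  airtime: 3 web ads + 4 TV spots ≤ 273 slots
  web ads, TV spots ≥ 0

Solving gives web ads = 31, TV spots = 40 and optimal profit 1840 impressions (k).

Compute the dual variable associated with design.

9

Check each constraint at x*: design 164/164 (tight); production 182/182 (tight); budget 182/195 (slack 13); airtime 253/273 (slack 20).
By complementary slackness, y = 0 for the non-binding constraints.
From A_Bᵀ y = c: 4·y_design + 2·y_production = 40; 1·y_design + 3·y_production = 15.
→ y_design = 9 and y_production = 2.
Shadow price of design = 9.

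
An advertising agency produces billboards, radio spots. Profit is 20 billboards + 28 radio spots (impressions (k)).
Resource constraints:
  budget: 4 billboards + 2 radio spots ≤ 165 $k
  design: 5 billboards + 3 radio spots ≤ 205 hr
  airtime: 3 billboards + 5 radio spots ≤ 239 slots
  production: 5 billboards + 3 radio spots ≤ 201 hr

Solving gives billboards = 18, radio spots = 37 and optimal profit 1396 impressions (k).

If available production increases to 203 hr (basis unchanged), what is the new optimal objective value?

Check each constraint at x*: budget 146/165 (slack 19); design 201/205 (slack 4); airtime 239/239 (tight); production 201/201 (tight).
Since budget, design are not tight, their duals are 0.
Dual feasibility on the basic columns requires 3·y_airtime + 5·y_production = 20, 5·y_airtime + 3·y_production = 28.
Solving: y_airtime = 5, y_production = 1.
Δz = y_production·Δb = 1 × (2) = 2, so new z* = 1396 + 2 = 1398.

1398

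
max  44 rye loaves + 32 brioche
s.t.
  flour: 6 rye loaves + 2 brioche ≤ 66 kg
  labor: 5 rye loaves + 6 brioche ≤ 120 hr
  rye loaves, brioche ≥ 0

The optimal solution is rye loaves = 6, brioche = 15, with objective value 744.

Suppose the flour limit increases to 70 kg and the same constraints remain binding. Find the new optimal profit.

760

Both flour and labor are binding at x*.
Dual feasibility on the basic columns requires 6·y_flour + 5·y_labor = 44, 2·y_flour + 6·y_labor = 32.
This yields shadow prices y_flour = 4, y_labor = 4.
Δz = y_flour·Δb = 4 × (4) = 16, so new z* = 744 + 16 = 760.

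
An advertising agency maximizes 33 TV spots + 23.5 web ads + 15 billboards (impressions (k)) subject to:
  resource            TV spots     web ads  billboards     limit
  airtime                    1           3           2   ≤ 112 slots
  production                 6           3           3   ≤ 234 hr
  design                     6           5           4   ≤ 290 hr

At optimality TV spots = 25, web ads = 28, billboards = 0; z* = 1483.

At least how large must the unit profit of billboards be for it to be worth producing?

20

At the optimum: airtime uses 109 of 112 (slack = 3); production uses 234 of 234 (binding); design uses 290 of 290 (binding).
Slack constraints have shadow price 0 (complementary slackness).
From A_Bᵀ y = c: 6·y_production + 6·y_design = 33; 3·y_production + 5·y_design = 23.5.
Solving: y_production = 2, y_design = 3.5.
billboards enters the basis when its profit ≥ yᵀa₃ = 2·3 + 3.5·4 = 20.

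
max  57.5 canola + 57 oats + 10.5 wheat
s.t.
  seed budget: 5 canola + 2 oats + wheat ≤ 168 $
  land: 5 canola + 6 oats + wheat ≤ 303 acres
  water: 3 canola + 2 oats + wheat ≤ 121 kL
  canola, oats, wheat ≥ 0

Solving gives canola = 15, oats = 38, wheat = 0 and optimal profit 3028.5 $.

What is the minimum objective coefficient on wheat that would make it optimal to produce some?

14.5

Binding: land and water. Non-binding: seed budget (17 unused).
Since seed budget is not tight, its dual is 0.
Dual feasibility on the basic columns requires 5·y_land + 3·y_water = 57.5, 6·y_land + 2·y_water = 57.
→ y_land = 7 and y_water = 7.5.
wheat enters the basis when its profit ≥ yᵀa₃ = 7·1 + 7.5·1 = 14.5.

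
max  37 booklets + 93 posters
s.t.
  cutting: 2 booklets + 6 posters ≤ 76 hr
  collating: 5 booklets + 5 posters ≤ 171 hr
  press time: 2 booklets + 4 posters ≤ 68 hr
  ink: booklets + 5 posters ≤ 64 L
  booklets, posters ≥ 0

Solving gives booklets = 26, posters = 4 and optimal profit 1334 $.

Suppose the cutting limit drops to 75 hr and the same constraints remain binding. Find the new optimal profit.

1324.5

At the optimum: cutting uses 76 of 76 (binding); collating uses 150 of 171 (slack = 21); press time uses 68 of 68 (binding); ink uses 46 of 64 (slack = 18).
Slack constraints have shadow price 0 (complementary slackness).
The binding rows give the dual system: 2·y_cutting + 2·y_press time = 37 and 6·y_cutting + 4·y_press time = 93.
Solving: y_cutting = 9.5, y_press time = 9.
Δz = y_cutting·Δb = 9.5 × (-1) = -9.5, so new z* = 1334 − 9.5 = 1324.5.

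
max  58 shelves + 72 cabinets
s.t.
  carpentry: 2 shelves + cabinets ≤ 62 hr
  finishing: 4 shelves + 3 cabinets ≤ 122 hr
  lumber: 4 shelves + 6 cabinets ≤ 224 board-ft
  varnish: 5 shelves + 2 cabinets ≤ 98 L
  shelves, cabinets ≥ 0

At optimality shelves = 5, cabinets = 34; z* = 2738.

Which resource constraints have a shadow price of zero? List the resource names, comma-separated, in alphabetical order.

carpentry: 44/62 (slack 18)
finishing: 122/122 (binding)
lumber: 224/224 (binding)
varnish: 93/98 (slack 5)
By complementary slackness, a constraint with positive slack has shadow price 0 → carpentry, varnish.

carpentry, varnish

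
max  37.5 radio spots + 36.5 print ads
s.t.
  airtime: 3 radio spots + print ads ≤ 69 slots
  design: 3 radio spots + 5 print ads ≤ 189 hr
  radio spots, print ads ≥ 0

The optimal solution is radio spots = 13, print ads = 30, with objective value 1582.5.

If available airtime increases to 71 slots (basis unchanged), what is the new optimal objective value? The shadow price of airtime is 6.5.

1595.5

Δb = 2, so new z* = 1582.5 + (6.5)·(2) = 1582.5 + 13 = 1595.5.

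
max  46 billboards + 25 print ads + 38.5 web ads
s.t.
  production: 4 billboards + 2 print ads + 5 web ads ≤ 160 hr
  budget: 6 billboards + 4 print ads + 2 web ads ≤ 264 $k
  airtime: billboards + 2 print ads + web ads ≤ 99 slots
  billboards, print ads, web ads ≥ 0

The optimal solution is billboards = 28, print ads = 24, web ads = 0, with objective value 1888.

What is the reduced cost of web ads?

-8

At the optimum: production uses 160 of 160 (binding); budget uses 264 of 264 (binding); airtime uses 76 of 99 (slack = 23).
Slack constraints have shadow price 0 (complementary slackness).
The binding rows give the dual system: 4·y_production + 6·y_budget = 46 and 2·y_production + 4·y_budget = 25.
This yields shadow prices y_production = 8.5, y_budget = 2.
Reduced cost of web ads: c₃ − yᵀa₃ = 38.5 − (8.5·5 + 2·2) = 38.5 − 46.5 = -8.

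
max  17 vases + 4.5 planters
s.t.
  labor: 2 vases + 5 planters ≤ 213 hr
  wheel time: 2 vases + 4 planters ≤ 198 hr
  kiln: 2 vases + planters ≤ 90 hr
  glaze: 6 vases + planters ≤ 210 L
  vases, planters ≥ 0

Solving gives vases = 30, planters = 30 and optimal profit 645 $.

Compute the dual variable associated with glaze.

2

At the optimum: labor uses 210 of 213 (slack = 3); wheel time uses 180 of 198 (slack = 18); kiln uses 90 of 90 (binding); glaze uses 210 of 210 (binding).
Slack constraints have shadow price 0 (complementary slackness).
The binding rows give the dual system: 2·y_kiln + 6·y_glaze = 17 and 1·y_kiln + 1·y_glaze = 4.5.
This yields shadow prices y_kiln = 2.5, y_glaze = 2.
Shadow price of glaze = 2.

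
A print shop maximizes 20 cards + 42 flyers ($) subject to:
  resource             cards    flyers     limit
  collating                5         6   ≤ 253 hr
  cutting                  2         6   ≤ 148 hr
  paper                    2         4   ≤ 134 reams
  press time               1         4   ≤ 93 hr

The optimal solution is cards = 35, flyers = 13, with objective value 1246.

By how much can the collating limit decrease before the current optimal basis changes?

54

Binding constraints: collating, cutting. The basis is B = [[5,6],[2,6]] with det 18.
Per unit decrease in collating, x* moves by d = (-0.3333, 0.1111).
The basis stays optimal until press time becomes binding; allowable decrease = 54 hr.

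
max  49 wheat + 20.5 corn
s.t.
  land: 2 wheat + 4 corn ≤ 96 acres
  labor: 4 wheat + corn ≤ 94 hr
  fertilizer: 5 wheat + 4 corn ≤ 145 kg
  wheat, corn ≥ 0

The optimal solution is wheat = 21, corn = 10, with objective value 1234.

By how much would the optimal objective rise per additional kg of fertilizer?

Binding: labor and fertilizer. Non-binding: land (14 unused).
Since land is not tight, its dual is 0.
The binding rows give the dual system: 4·y_labor + 5·y_fertilizer = 49 and 1·y_labor + 4·y_fertilizer = 20.5.
→ y_labor = 8.5 and y_fertilizer = 3.
Shadow price of fertilizer = 3.

3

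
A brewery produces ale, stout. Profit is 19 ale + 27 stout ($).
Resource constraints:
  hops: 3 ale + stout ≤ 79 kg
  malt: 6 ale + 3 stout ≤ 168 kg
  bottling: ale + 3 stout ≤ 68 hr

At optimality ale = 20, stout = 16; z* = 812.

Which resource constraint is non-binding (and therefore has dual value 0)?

hops

hops: 76/79 (slack 3)
malt: 168/168 (binding)
bottling: 68/68 (binding)
By complementary slackness, a constraint with positive slack has shadow price 0 → hops.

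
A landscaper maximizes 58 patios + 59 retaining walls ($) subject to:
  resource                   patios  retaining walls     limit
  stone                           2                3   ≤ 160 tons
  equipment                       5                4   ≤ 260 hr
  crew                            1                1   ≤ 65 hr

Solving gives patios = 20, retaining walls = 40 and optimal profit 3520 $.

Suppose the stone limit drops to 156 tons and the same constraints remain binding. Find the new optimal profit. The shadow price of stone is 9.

Δb = -4, so new z* = 3520 + (9)·(-4) = 3520 − 36 = 3484.

3484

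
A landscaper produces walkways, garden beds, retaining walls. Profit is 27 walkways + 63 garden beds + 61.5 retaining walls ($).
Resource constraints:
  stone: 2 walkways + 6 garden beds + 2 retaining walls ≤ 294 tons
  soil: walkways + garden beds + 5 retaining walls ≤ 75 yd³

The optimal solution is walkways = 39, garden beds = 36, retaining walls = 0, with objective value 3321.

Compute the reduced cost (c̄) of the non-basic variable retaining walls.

At the optimum: stone uses 294 of 294 (binding); soil uses 75 of 75 (binding).
The binding rows give the dual system: 2·y_stone + 1·y_soil = 27 and 6·y_stone + 1·y_soil = 63.
Solving: y_stone = 9, y_soil = 9.
Reduced cost of retaining walls: c₃ − yᵀa₃ = 61.5 − (9·2 + 9·5) = 61.5 − 63 = -1.5.

-1.5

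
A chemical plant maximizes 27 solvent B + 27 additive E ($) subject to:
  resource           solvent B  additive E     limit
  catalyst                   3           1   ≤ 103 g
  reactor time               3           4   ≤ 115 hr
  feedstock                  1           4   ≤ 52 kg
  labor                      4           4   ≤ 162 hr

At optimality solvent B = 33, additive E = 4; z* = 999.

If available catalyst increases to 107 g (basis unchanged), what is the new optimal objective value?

Binding: catalyst and reactor time. Non-binding: feedstock (3 unused), labor (14 unused).
Slack constraints have shadow price 0 (complementary slackness).
The binding rows give the dual system: 3·y_catalyst + 3·y_reactor time = 27 and 1·y_catalyst + 4·y_reactor time = 27.
→ y_catalyst = 3 and y_reactor time = 6.
Δz = y_catalyst·Δb = 3 × (4) = 12, so new z* = 999 + 12 = 1011.

1011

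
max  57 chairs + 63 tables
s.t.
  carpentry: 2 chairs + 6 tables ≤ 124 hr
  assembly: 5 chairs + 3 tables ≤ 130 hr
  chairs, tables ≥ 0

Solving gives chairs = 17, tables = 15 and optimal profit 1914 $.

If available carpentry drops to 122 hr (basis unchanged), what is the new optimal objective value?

Check each constraint at x*: carpentry 124/124 (tight); assembly 130/130 (tight).
The binding rows give the dual system: 2·y_carpentry + 5·y_assembly = 57 and 6·y_carpentry + 3·y_assembly = 63.
→ y_carpentry = 6 and y_assembly = 9.
Δz = y_carpentry·Δb = 6 × (-2) = -12, so new z* = 1914 − 12 = 1902.

1902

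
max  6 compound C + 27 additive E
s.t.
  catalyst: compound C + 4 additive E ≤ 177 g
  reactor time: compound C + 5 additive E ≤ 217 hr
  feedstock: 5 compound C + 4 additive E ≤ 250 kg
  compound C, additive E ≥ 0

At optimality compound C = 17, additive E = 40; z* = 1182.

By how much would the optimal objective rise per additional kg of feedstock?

At the optimum: catalyst uses 177 of 177 (binding); reactor time uses 217 of 217 (binding); feedstock uses 245 of 250 (slack = 5).
Slack constraints have shadow price 0 (complementary slackness).
The binding rows give the dual system: 1·y_catalyst + 1·y_reactor time = 6 and 4·y_catalyst + 5·y_reactor time = 27.
This yields shadow prices y_catalyst = 3, y_reactor time = 3.
Shadow price of feedstock = 0.

0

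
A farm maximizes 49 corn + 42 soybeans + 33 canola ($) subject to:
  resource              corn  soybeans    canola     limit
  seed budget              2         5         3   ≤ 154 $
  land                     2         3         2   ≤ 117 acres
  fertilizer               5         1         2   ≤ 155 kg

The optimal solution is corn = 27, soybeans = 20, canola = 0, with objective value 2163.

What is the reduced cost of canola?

-2

Binding: seed budget and fertilizer. Non-binding: land (3 unused).
By complementary slackness, y = 0 for the non-binding constraint.
From A_Bᵀ y = c: 2·y_seed budget + 5·y_fertilizer = 49; 5·y_seed budget + 1·y_fertilizer = 42.
→ y_seed budget = 7 and y_fertilizer = 7.
Reduced cost of canola: c₃ − yᵀa₃ = 33 − (7·3 + 7·2) = 33 − 35 = -2.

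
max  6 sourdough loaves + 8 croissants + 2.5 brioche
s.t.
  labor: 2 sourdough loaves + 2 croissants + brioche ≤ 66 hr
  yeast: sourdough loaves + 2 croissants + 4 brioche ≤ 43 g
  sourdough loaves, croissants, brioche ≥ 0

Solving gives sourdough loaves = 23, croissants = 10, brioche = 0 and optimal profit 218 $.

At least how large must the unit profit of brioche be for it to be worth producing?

10

Both labor and yeast are binding at x*.
The binding rows give the dual system: 2·y_labor + 1·y_yeast = 6 and 2·y_labor + 2·y_yeast = 8.
Solving: y_labor = 2, y_yeast = 2.
brioche enters the basis when its profit ≥ yᵀa₃ = 2·1 + 2·4 = 10.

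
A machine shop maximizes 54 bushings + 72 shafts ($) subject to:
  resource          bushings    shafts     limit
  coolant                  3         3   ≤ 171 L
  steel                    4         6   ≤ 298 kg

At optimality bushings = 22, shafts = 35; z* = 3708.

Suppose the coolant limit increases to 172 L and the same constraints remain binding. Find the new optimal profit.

Check each constraint at x*: coolant 171/171 (tight); steel 298/298 (tight).
From A_Bᵀ y = c: 3·y_coolant + 4·y_steel = 54; 3·y_coolant + 6·y_steel = 72.
This yields shadow prices y_coolant = 6, y_steel = 9.
Δz = y_coolant·Δb = 6 × (1) = 6, so new z* = 3708 + 6 = 3714.

3714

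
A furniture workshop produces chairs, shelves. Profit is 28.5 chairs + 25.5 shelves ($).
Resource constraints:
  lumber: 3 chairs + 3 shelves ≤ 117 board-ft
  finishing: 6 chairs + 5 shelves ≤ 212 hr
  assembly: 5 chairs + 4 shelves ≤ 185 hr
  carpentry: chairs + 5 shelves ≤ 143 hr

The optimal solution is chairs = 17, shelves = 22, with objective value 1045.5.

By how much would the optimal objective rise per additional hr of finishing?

3

Binding: lumber and finishing. Non-binding: assembly (12 unused), carpentry (16 unused).
By complementary slackness, y = 0 for the non-binding constraints.
From A_Bᵀ y = c: 3·y_lumber + 6·y_finishing = 28.5; 3·y_lumber + 5·y_finishing = 25.5.
This yields shadow prices y_lumber = 3.5, y_finishing = 3.
Shadow price of finishing = 3.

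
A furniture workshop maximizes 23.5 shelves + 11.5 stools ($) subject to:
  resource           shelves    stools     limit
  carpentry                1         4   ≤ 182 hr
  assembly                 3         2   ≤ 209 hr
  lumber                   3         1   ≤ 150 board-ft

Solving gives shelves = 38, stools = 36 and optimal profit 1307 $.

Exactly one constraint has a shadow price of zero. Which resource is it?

carpentry: 182/182 (binding)
assembly: 186/209 (slack 23)
lumber: 150/150 (binding)
By complementary slackness, a constraint with positive slack has shadow price 0 → assembly.

assembly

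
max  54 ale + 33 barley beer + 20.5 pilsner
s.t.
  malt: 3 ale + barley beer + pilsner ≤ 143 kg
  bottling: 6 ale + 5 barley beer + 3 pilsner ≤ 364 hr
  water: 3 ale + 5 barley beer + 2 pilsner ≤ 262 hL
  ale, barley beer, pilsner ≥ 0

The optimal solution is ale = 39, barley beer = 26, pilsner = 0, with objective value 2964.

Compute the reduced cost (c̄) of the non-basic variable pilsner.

-2.5

At the optimum: malt uses 143 of 143 (binding); bottling uses 364 of 364 (binding); water uses 247 of 262 (slack = 15).
Since water is not tight, its dual is 0.
From A_Bᵀ y = c: 3·y_malt + 6·y_bottling = 54; 1·y_malt + 5·y_bottling = 33.
→ y_malt = 8 and y_bottling = 5.
Reduced cost of pilsner: c₃ − yᵀa₃ = 20.5 − (8·1 + 5·3) = 20.5 − 23 = -2.5.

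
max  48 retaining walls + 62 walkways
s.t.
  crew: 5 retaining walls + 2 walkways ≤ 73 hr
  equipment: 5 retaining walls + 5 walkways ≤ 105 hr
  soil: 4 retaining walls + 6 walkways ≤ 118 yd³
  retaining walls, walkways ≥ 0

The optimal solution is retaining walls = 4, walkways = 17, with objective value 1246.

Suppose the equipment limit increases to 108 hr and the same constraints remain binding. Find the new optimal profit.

1258

Check each constraint at x*: crew 54/73 (slack 19); equipment 105/105 (tight); soil 118/118 (tight).
By complementary slackness, y = 0 for the non-binding constraint.
From A_Bᵀ y = c: 5·y_equipment + 4·y_soil = 48; 5·y_equipment + 6·y_soil = 62.
This yields shadow prices y_equipment = 4, y_soil = 7.
Δz = y_equipment·Δb = 4 × (3) = 12, so new z* = 1246 + 12 = 1258.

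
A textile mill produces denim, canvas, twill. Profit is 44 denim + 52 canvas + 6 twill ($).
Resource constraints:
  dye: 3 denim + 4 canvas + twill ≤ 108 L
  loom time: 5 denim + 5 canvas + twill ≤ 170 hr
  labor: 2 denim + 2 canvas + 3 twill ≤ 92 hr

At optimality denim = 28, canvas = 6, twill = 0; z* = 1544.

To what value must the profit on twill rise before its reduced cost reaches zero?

12

Check each constraint at x*: dye 108/108 (tight); loom time 170/170 (tight); labor 68/92 (slack 24).
By complementary slackness, y = 0 for the non-binding constraint.
The binding rows give the dual system: 3·y_dye + 5·y_loom time = 44 and 4·y_dye + 5·y_loom time = 52.
This yields shadow prices y_dye = 8, y_loom time = 4.
twill enters the basis when its profit ≥ yᵀa₃ = 8·1 + 4·1 = 12.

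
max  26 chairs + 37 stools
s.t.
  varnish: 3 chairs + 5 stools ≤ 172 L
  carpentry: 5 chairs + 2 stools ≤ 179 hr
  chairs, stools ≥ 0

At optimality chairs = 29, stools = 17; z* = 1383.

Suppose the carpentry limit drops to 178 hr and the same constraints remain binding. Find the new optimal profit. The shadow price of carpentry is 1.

1382

Δb = -1, so new z* = 1383 + (1)·(-1) = 1383 − 1 = 1382.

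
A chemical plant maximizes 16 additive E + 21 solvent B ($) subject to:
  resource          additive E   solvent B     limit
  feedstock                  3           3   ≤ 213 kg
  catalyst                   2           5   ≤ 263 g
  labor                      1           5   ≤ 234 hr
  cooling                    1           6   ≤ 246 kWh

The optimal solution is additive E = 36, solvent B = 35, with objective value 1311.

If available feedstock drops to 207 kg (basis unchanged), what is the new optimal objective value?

1281

Binding: feedstock and cooling. Non-binding: catalyst (16 unused), labor (23 unused).
Since catalyst, labor are not tight, their duals are 0.
From A_Bᵀ y = c: 3·y_feedstock + 1·y_cooling = 16; 3·y_feedstock + 6·y_cooling = 21.
→ y_feedstock = 5 and y_cooling = 1.
Δz = y_feedstock·Δb = 5 × (-6) = -30, so new z* = 1311 − 30 = 1281.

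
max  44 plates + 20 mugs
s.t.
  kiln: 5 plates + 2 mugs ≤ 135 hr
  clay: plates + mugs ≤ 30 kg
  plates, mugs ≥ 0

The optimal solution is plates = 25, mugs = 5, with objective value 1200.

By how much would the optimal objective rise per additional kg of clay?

Both kiln and clay are binding at x*.
The binding rows give the dual system: 5·y_kiln + 1·y_clay = 44 and 2·y_kiln + 1·y_clay = 20.
Solving: y_kiln = 8, y_clay = 4.
Shadow price of clay = 4.

4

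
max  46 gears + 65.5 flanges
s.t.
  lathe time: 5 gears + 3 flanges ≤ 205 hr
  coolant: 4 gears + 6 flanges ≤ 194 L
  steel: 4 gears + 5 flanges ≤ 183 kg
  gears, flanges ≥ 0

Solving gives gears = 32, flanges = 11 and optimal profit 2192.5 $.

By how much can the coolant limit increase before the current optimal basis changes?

25.6

Binding constraints: coolant, steel. The basis is B = [[4,6],[4,5]] with det -4.
Per unit increase in coolant, x* moves by d = (-1.25, 1).
The basis stays optimal until gears reaches 0; allowable increase = 25.6 L.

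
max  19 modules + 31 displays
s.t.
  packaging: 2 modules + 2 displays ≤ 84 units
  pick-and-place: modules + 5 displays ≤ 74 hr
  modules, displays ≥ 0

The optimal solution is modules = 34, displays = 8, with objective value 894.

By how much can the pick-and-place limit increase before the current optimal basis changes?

Binding constraints: packaging, pick-and-place. The basis is B = [[2,2],[1,5]] with det 8.
Per unit increase in pick-and-place, x* moves by d = (-0.25, 0.25).
The basis stays optimal until modules reaches 0; allowable increase = 136 hr.

136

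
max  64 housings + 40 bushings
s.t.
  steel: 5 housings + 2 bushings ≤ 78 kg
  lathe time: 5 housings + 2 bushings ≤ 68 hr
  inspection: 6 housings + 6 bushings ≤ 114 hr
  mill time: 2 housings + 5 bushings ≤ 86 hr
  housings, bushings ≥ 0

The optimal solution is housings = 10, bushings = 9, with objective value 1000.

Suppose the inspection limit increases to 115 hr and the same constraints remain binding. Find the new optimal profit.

1004

Check each constraint at x*: steel 68/78 (slack 10); lathe time 68/68 (tight); inspection 114/114 (tight); mill time 65/86 (slack 21).
Since steel, mill time are not tight, their duals are 0.
The binding rows give the dual system: 5·y_lathe time + 6·y_inspection = 64 and 2·y_lathe time + 6·y_inspection = 40.
Solving: y_lathe time = 8, y_inspection = 4.
Δz = y_inspection·Δb = 4 × (1) = 4, so new z* = 1000 + 4 = 1004.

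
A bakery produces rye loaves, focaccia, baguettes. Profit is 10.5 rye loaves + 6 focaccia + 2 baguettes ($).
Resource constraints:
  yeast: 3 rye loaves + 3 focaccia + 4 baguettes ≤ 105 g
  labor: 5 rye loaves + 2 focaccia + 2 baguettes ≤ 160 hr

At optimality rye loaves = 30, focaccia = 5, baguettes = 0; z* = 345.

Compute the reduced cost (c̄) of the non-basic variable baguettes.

-5

Both yeast and labor are binding at x*.
From A_Bᵀ y = c: 3·y_yeast + 5·y_labor = 10.5; 3·y_yeast + 2·y_labor = 6.
→ y_yeast = 1 and y_labor = 1.5.
Reduced cost of baguettes: c₃ − yᵀa₃ = 2 − (1·4 + 1.5·2) = 2 − 7 = -5.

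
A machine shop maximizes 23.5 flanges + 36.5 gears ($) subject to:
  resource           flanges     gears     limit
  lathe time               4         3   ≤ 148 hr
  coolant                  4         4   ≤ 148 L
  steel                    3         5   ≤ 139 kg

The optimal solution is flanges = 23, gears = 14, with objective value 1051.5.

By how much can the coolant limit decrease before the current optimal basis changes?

Binding constraints: coolant, steel. The basis is B = [[4,4],[3,5]] with det 8.
Per unit decrease in coolant, x* moves by d = (-0.625, 0.375).
The basis stays optimal until flanges reaches 0; allowable decrease = 36.8 L.

36.8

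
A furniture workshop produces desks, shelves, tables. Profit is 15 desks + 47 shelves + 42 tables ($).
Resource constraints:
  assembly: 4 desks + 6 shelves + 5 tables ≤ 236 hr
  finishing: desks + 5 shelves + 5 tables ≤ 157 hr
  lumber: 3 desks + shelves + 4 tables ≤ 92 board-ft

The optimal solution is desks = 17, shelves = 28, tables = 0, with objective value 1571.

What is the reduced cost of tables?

Binding: assembly and finishing. Non-binding: lumber (13 unused).
By complementary slackness, y = 0 for the non-binding constraint.
Dual feasibility on the basic columns requires 4·y_assembly + 1·y_finishing = 15, 6·y_assembly + 5·y_finishing = 47.
Solving: y_assembly = 2, y_finishing = 7.
Reduced cost of tables: c₃ − yᵀa₃ = 42 − (2·5 + 7·5) = 42 − 45 = -3.

-3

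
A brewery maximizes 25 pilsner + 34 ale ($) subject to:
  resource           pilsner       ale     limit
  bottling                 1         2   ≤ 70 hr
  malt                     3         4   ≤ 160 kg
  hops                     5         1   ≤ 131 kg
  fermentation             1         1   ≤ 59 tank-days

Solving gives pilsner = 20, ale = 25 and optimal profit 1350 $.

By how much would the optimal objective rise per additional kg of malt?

8

At the optimum: bottling uses 70 of 70 (binding); malt uses 160 of 160 (binding); hops uses 125 of 131 (slack = 6); fermentation uses 45 of 59 (slack = 14).
Since hops, fermentation are not tight, their duals are 0.
Dual feasibility on the basic columns requires 1·y_bottling + 3·y_malt = 25, 2·y_bottling + 4·y_malt = 34.
This yields shadow prices y_bottling = 1, y_malt = 8.
Shadow price of malt = 8.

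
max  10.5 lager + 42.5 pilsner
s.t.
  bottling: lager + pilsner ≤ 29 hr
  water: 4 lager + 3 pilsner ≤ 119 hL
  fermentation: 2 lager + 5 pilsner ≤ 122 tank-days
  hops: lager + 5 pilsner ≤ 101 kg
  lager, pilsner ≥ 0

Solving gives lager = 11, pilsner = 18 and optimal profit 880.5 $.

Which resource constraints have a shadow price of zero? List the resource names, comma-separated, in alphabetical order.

bottling: 29/29 (binding)
water: 98/119 (slack 21)
fermentation: 112/122 (slack 10)
hops: 101/101 (binding)
By complementary slackness, a constraint with positive slack has shadow price 0 → fermentation, water.

fermentation, water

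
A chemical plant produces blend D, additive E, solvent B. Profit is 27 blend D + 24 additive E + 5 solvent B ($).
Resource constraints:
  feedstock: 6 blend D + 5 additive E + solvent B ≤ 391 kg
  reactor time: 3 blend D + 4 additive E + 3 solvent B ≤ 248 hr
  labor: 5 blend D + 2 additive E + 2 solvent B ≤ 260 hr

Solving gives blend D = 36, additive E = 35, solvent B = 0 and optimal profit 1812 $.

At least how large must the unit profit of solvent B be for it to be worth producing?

7

Check each constraint at x*: feedstock 391/391 (tight); reactor time 248/248 (tight); labor 250/260 (slack 10).
Slack constraints have shadow price 0 (complementary slackness).
From A_Bᵀ y = c: 6·y_feedstock + 3·y_reactor time = 27; 5·y_feedstock + 4·y_reactor time = 24.
Solving: y_feedstock = 4, y_reactor time = 1.
solvent B enters the basis when its profit ≥ yᵀa₃ = 4·1 + 1·3 = 7.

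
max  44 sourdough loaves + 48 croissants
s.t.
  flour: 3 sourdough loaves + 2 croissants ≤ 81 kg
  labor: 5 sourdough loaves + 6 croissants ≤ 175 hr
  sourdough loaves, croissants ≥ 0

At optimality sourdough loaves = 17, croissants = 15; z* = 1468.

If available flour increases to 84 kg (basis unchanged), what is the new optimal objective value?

Both flour and labor are binding at x*.
The binding rows give the dual system: 3·y_flour + 5·y_labor = 44 and 2·y_flour + 6·y_labor = 48.
This yields shadow prices y_flour = 3, y_labor = 7.
Δz = y_flour·Δb = 3 × (3) = 9, so new z* = 1468 + 9 = 1477.

1477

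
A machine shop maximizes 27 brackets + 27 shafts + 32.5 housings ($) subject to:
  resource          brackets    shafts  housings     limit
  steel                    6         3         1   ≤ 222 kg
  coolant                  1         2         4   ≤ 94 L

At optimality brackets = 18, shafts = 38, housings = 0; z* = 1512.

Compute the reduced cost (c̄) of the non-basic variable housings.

-6.5

At the optimum: steel uses 222 of 222 (binding); coolant uses 94 of 94 (binding).
From A_Bᵀ y = c: 6·y_steel + 1·y_coolant = 27; 3·y_steel + 2·y_coolant = 27.
This yields shadow prices y_steel = 3, y_coolant = 9.
Reduced cost of housings: c₃ − yᵀa₃ = 32.5 − (3·1 + 9·4) = 32.5 − 39 = -6.5.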